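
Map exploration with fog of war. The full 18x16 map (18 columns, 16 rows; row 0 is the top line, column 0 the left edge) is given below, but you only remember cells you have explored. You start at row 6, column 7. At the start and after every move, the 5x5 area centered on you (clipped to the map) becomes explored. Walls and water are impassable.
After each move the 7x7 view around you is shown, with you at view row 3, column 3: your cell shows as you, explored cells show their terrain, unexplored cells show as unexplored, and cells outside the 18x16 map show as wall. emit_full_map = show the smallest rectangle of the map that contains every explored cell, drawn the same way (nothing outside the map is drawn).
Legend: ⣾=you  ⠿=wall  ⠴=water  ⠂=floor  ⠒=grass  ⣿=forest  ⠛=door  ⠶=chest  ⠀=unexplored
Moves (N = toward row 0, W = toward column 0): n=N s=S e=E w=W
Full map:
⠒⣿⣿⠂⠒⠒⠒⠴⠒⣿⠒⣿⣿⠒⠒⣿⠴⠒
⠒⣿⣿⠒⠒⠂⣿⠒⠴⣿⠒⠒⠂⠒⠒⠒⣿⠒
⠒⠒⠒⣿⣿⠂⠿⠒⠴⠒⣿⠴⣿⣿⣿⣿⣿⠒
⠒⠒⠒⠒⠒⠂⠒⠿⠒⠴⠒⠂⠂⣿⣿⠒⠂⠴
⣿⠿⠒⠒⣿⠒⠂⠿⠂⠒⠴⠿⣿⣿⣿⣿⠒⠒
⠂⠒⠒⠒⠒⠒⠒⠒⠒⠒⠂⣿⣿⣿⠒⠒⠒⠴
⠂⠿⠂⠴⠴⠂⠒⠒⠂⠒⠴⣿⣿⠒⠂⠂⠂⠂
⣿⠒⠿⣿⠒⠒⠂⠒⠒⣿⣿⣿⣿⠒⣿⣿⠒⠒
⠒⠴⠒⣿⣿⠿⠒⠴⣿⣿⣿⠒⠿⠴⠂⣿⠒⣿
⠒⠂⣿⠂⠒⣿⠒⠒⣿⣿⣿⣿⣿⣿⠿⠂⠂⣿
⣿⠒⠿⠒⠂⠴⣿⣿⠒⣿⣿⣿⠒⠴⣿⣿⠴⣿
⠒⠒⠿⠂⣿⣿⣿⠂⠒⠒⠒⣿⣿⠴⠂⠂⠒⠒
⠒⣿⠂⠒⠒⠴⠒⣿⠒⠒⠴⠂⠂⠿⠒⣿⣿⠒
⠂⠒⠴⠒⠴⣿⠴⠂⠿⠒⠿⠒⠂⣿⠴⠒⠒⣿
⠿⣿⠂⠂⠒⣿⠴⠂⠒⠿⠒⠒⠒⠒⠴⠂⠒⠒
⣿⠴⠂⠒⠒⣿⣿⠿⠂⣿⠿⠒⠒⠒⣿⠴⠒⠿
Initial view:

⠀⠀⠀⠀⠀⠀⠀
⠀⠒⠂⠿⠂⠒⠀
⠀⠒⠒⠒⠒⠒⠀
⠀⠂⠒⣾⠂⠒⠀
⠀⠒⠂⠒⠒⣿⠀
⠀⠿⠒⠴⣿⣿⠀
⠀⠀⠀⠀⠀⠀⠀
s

⠀⠒⠂⠿⠂⠒⠀
⠀⠒⠒⠒⠒⠒⠀
⠀⠂⠒⠒⠂⠒⠀
⠀⠒⠂⣾⠒⣿⠀
⠀⠿⠒⠴⣿⣿⠀
⠀⣿⠒⠒⣿⣿⠀
⠀⠀⠀⠀⠀⠀⠀

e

⠒⠂⠿⠂⠒⠀⠀
⠒⠒⠒⠒⠒⠂⠀
⠂⠒⠒⠂⠒⠴⠀
⠒⠂⠒⣾⣿⣿⠀
⠿⠒⠴⣿⣿⣿⠀
⣿⠒⠒⣿⣿⣿⠀
⠀⠀⠀⠀⠀⠀⠀

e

⠂⠿⠂⠒⠀⠀⠀
⠒⠒⠒⠒⠂⣿⠀
⠒⠒⠂⠒⠴⣿⠀
⠂⠒⠒⣾⣿⣿⠀
⠒⠴⣿⣿⣿⠒⠀
⠒⠒⣿⣿⣿⣿⠀
⠀⠀⠀⠀⠀⠀⠀

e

⠿⠂⠒⠀⠀⠀⠀
⠒⠒⠒⠂⣿⣿⠀
⠒⠂⠒⠴⣿⣿⠀
⠒⠒⣿⣾⣿⣿⠀
⠴⣿⣿⣿⠒⠿⠀
⠒⣿⣿⣿⣿⣿⠀
⠀⠀⠀⠀⠀⠀⠀

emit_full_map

⠒⠂⠿⠂⠒⠀⠀⠀
⠒⠒⠒⠒⠒⠂⣿⣿
⠂⠒⠒⠂⠒⠴⣿⣿
⠒⠂⠒⠒⣿⣾⣿⣿
⠿⠒⠴⣿⣿⣿⠒⠿
⣿⠒⠒⣿⣿⣿⣿⣿

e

⠂⠒⠀⠀⠀⠀⠀
⠒⠒⠂⣿⣿⣿⠀
⠂⠒⠴⣿⣿⠒⠀
⠒⣿⣿⣾⣿⠒⠀
⣿⣿⣿⠒⠿⠴⠀
⣿⣿⣿⣿⣿⣿⠀
⠀⠀⠀⠀⠀⠀⠀

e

⠒⠀⠀⠀⠀⠀⠀
⠒⠂⣿⣿⣿⠒⠀
⠒⠴⣿⣿⠒⠂⠀
⣿⣿⣿⣾⠒⣿⠀
⣿⣿⠒⠿⠴⠂⠀
⣿⣿⣿⣿⣿⠿⠀
⠀⠀⠀⠀⠀⠀⠀

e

⠀⠀⠀⠀⠀⠀⠀
⠂⣿⣿⣿⠒⠒⠀
⠴⣿⣿⠒⠂⠂⠀
⣿⣿⣿⣾⣿⣿⠀
⣿⠒⠿⠴⠂⣿⠀
⣿⣿⣿⣿⠿⠂⠀
⠀⠀⠀⠀⠀⠀⠀

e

⠀⠀⠀⠀⠀⠀⠀
⣿⣿⣿⠒⠒⠒⠀
⣿⣿⠒⠂⠂⠂⠀
⣿⣿⠒⣾⣿⠒⠀
⠒⠿⠴⠂⣿⠒⠀
⣿⣿⣿⠿⠂⠂⠀
⠀⠀⠀⠀⠀⠀⠀

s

⣿⣿⣿⠒⠒⠒⠀
⣿⣿⠒⠂⠂⠂⠀
⣿⣿⠒⣿⣿⠒⠀
⠒⠿⠴⣾⣿⠒⠀
⣿⣿⣿⠿⠂⠂⠀
⠀⠒⠴⣿⣿⠴⠀
⠀⠀⠀⠀⠀⠀⠀

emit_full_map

⠒⠂⠿⠂⠒⠀⠀⠀⠀⠀⠀⠀
⠒⠒⠒⠒⠒⠂⣿⣿⣿⠒⠒⠒
⠂⠒⠒⠂⠒⠴⣿⣿⠒⠂⠂⠂
⠒⠂⠒⠒⣿⣿⣿⣿⠒⣿⣿⠒
⠿⠒⠴⣿⣿⣿⠒⠿⠴⣾⣿⠒
⣿⠒⠒⣿⣿⣿⣿⣿⣿⠿⠂⠂
⠀⠀⠀⠀⠀⠀⠀⠒⠴⣿⣿⠴


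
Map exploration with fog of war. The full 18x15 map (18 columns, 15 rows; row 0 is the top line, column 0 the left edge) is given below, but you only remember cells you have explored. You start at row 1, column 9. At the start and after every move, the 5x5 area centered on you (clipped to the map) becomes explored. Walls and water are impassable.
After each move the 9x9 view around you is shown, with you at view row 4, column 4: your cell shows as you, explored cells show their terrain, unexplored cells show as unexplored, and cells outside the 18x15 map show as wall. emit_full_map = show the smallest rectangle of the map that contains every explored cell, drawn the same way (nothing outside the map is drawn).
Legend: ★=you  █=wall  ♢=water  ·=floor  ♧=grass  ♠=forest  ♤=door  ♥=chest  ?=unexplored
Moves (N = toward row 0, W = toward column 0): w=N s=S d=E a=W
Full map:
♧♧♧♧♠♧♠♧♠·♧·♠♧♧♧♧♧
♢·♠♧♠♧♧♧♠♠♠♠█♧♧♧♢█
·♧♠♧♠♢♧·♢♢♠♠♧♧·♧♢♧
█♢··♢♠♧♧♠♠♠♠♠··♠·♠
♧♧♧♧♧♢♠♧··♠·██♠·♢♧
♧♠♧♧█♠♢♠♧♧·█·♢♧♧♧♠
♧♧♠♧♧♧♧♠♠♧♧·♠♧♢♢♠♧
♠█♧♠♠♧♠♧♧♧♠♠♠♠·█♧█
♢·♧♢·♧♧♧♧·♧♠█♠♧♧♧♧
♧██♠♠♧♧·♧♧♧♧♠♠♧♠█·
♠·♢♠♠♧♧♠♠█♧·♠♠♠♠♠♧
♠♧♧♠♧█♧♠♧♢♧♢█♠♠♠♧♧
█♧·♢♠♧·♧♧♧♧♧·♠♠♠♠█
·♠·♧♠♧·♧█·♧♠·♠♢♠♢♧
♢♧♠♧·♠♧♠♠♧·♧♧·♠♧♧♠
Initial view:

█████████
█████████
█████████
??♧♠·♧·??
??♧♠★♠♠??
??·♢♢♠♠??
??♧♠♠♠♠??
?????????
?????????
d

█████████
█████████
█████████
?♧♠·♧·♠??
?♧♠♠★♠█??
?·♢♢♠♠♧??
?♧♠♠♠♠♠??
?????????
?????????

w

█████████
█████████
█████████
█████████
?♧♠·★·♠??
?♧♠♠♠♠█??
?·♢♢♠♠♧??
?♧♠♠♠♠♠??
?????????

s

█████████
█████████
█████████
?♧♠·♧·♠??
?♧♠♠★♠█??
?·♢♢♠♠♧??
?♧♠♠♠♠♠??
?????????
?????????

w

█████████
█████████
█████████
█████████
?♧♠·★·♠??
?♧♠♠♠♠█??
?·♢♢♠♠♧??
?♧♠♠♠♠♠??
?????????

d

█████████
█████████
█████████
█████████
♧♠·♧★♠♧??
♧♠♠♠♠█♧??
·♢♢♠♠♧♧??
♧♠♠♠♠♠???
?????????

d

█████████
█████████
█████████
█████████
♠·♧·★♧♧??
♠♠♠♠█♧♧??
♢♢♠♠♧♧·??
♠♠♠♠♠????
?????????

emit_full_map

♧♠·♧·★♧♧
♧♠♠♠♠█♧♧
·♢♢♠♠♧♧·
♧♠♠♠♠♠??

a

█████████
█████████
█████████
█████████
♧♠·♧★♠♧♧?
♧♠♠♠♠█♧♧?
·♢♢♠♠♧♧·?
♧♠♠♠♠♠???
?????????

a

█████████
█████████
█████████
█████████
?♧♠·★·♠♧♧
?♧♠♠♠♠█♧♧
?·♢♢♠♠♧♧·
?♧♠♠♠♠♠??
?????????

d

█████████
█████████
█████████
█████████
♧♠·♧★♠♧♧?
♧♠♠♠♠█♧♧?
·♢♢♠♠♧♧·?
♧♠♠♠♠♠???
?????????

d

█████████
█████████
█████████
█████████
♠·♧·★♧♧??
♠♠♠♠█♧♧??
♢♢♠♠♧♧·??
♠♠♠♠♠????
?????????


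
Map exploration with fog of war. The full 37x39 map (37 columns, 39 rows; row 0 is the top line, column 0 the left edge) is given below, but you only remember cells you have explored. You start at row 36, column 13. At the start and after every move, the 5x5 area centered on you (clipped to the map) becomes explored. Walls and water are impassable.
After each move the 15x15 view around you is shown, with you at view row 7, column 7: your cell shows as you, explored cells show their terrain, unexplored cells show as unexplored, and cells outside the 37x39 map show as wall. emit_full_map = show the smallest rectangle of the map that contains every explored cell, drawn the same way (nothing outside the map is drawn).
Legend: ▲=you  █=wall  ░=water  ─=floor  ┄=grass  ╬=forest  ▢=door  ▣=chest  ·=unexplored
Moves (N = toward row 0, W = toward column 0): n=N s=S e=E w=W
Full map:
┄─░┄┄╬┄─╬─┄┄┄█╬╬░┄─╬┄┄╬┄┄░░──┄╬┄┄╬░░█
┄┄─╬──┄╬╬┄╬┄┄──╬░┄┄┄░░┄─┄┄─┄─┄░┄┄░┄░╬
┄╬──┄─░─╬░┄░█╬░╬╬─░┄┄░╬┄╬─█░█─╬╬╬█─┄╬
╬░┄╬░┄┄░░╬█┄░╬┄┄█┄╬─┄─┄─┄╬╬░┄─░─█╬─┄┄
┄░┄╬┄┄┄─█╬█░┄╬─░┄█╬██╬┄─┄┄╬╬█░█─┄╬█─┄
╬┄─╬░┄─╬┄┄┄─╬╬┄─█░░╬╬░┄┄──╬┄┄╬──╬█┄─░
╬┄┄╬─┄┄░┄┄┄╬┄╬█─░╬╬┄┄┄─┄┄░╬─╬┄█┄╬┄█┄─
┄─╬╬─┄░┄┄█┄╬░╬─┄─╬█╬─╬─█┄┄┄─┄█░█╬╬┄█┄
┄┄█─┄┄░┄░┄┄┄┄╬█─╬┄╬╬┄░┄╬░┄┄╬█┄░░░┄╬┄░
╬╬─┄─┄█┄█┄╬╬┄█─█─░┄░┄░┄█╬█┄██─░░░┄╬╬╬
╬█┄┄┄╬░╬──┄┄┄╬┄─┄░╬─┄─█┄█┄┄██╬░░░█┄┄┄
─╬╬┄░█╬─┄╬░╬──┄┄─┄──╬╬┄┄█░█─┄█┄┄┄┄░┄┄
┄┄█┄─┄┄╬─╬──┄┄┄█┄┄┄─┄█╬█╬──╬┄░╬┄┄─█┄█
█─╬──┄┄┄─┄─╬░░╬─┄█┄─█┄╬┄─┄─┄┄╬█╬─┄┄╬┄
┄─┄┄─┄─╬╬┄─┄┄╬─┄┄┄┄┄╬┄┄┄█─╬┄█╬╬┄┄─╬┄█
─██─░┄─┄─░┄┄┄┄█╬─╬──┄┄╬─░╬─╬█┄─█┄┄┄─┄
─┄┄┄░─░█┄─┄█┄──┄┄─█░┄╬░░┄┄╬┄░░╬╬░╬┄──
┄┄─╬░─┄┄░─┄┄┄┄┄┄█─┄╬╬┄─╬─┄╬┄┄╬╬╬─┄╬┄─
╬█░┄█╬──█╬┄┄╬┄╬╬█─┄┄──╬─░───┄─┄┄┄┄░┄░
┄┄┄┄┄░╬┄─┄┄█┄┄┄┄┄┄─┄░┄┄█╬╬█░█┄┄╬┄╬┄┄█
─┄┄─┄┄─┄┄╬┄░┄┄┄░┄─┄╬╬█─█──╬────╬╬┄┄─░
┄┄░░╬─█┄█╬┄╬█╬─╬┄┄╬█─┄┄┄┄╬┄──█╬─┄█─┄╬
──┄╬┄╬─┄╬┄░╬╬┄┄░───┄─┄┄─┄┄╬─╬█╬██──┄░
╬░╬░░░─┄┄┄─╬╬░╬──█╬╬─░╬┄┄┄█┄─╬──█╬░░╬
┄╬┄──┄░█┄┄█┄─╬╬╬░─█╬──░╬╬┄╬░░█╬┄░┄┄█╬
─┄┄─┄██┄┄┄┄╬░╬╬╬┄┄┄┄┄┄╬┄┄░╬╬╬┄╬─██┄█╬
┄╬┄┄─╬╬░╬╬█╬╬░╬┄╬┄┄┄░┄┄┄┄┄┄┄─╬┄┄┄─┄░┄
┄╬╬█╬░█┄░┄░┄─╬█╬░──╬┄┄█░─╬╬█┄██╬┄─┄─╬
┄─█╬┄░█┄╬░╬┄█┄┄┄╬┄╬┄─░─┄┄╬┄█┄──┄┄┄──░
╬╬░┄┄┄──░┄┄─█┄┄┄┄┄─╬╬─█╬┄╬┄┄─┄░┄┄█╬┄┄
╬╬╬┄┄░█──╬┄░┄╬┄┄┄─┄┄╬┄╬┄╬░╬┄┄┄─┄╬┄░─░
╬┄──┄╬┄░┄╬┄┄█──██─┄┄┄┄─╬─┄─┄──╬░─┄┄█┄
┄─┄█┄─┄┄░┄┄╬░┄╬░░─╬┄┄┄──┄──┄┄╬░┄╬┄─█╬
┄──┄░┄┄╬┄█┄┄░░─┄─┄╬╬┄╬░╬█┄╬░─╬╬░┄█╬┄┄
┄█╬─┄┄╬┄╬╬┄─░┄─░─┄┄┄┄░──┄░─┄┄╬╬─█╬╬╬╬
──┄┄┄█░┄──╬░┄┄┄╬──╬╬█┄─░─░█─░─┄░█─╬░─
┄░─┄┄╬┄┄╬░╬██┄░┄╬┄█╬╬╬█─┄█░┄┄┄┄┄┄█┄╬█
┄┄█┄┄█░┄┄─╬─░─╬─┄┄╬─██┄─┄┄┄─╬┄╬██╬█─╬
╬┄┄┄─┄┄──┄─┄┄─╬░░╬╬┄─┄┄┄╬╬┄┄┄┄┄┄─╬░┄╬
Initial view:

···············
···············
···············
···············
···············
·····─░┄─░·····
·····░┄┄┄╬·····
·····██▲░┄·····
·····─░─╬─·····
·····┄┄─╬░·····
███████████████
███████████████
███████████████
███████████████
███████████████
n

···············
···············
···············
···············
···············
·····┄░░─┄·····
·····─░┄─░·····
·····░┄▲┄╬·····
·····██┄░┄·····
·····─░─╬─·····
·····┄┄─╬░·····
███████████████
███████████████
███████████████
███████████████

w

···············
···············
···············
···············
···············
·····┄┄░░─┄····
·····┄─░┄─░····
·····╬░▲┄┄╬····
·····╬██┄░┄····
·····╬─░─╬─····
······┄┄─╬░····
███████████████
███████████████
███████████████
███████████████

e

···············
···············
···············
···············
···············
····┄┄░░─┄·····
····┄─░┄─░·····
····╬░┄▲┄╬·····
····╬██┄░┄·····
····╬─░─╬─·····
·····┄┄─╬░·····
███████████████
███████████████
███████████████
███████████████

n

···············
···············
···············
···············
···············
·····╬░┄╬░·····
····┄┄░░─┄·····
····┄─░▲─░·····
····╬░┄┄┄╬·····
····╬██┄░┄·····
····╬─░─╬─·····
·····┄┄─╬░·····
███████████████
███████████████
███████████████

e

···············
···············
···············
···············
···············
····╬░┄╬░░·····
···┄┄░░─┄─·····
···┄─░┄▲░─·····
···╬░┄┄┄╬─·····
···╬██┄░┄╬·····
···╬─░─╬─······
····┄┄─╬░······
███████████████
███████████████
███████████████

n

···············
···············
···············
···············
···············
·····█──██·····
····╬░┄╬░░·····
···┄┄░░▲┄─·····
···┄─░┄─░─·····
···╬░┄┄┄╬─·····
···╬██┄░┄╬·····
···╬─░─╬─······
····┄┄─╬░······
███████████████
███████████████

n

···············
···············
···············
···············
···············
·····┄╬┄┄┄·····
·····█──██·····
····╬░┄▲░░·····
···┄┄░░─┄─·····
···┄─░┄─░─·····
···╬░┄┄┄╬─·····
···╬██┄░┄╬·····
···╬─░─╬─······
····┄┄─╬░······
███████████████

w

···············
···············
···············
···············
···············
·····░┄╬┄┄┄····
·····┄█──██····
·····╬░▲╬░░····
····┄┄░░─┄─····
····┄─░┄─░─····
····╬░┄┄┄╬─····
····╬██┄░┄╬····
····╬─░─╬─·····
·····┄┄─╬░·····
███████████████

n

···············
···············
···············
···············
···············
·····─█┄┄┄·····
·····░┄╬┄┄┄····
·····┄█▲─██····
·····╬░┄╬░░····
····┄┄░░─┄─····
····┄─░┄─░─····
····╬░┄┄┄╬─····
····╬██┄░┄╬····
····╬─░─╬─·····
·····┄┄─╬░·····

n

···············
···············
···············
···············
···············
·····┄█┄┄┄·····
·····─█┄┄┄·····
·····░┄▲┄┄┄····
·····┄█──██····
·····╬░┄╬░░····
····┄┄░░─┄─····
····┄─░┄─░─····
····╬░┄┄┄╬─····
····╬██┄░┄╬····
····╬─░─╬─·····

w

···············
···············
···············
···············
···············
·····╬┄█┄┄┄····
·····┄─█┄┄┄····
·····┄░▲╬┄┄┄···
·····┄┄█──██···
·····┄╬░┄╬░░···
·····┄┄░░─┄─···
·····┄─░┄─░─···
·····╬░┄┄┄╬─···
·····╬██┄░┄╬···
·····╬─░─╬─····

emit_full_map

╬┄█┄┄┄·
┄─█┄┄┄·
┄░▲╬┄┄┄
┄┄█──██
┄╬░┄╬░░
┄┄░░─┄─
┄─░┄─░─
╬░┄┄┄╬─
╬██┄░┄╬
╬─░─╬─·
·┄┄─╬░·

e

···············
···············
···············
···············
···············
····╬┄█┄┄┄·····
····┄─█┄┄┄·····
····┄░┄▲┄┄┄····
····┄┄█──██····
····┄╬░┄╬░░····
····┄┄░░─┄─····
····┄─░┄─░─····
····╬░┄┄┄╬─····
····╬██┄░┄╬····
····╬─░─╬─·····

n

···············
···············
···············
···············
···············
·····┄─╬█╬·····
····╬┄█┄┄┄·····
····┄─█▲┄┄·····
····┄░┄╬┄┄┄····
····┄┄█──██····
····┄╬░┄╬░░····
····┄┄░░─┄─····
····┄─░┄─░─····
····╬░┄┄┄╬─····
····╬██┄░┄╬····

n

···············
···············
···············
···············
···············
·····╬╬░╬┄·····
·····┄─╬█╬·····
····╬┄█▲┄┄·····
····┄─█┄┄┄·····
····┄░┄╬┄┄┄····
····┄┄█──██····
····┄╬░┄╬░░····
····┄┄░░─┄─····
····┄─░┄─░─····
····╬░┄┄┄╬─····

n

···············
···············
···············
···············
···············
·····╬░╬╬╬·····
·····╬╬░╬┄·····
·····┄─▲█╬·····
····╬┄█┄┄┄·····
····┄─█┄┄┄·····
····┄░┄╬┄┄┄····
····┄┄█──██····
····┄╬░┄╬░░····
····┄┄░░─┄─····
····┄─░┄─░─····

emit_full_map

·╬░╬╬╬·
·╬╬░╬┄·
·┄─▲█╬·
╬┄█┄┄┄·
┄─█┄┄┄·
┄░┄╬┄┄┄
┄┄█──██
┄╬░┄╬░░
┄┄░░─┄─
┄─░┄─░─
╬░┄┄┄╬─
╬██┄░┄╬
╬─░─╬─·
·┄┄─╬░·


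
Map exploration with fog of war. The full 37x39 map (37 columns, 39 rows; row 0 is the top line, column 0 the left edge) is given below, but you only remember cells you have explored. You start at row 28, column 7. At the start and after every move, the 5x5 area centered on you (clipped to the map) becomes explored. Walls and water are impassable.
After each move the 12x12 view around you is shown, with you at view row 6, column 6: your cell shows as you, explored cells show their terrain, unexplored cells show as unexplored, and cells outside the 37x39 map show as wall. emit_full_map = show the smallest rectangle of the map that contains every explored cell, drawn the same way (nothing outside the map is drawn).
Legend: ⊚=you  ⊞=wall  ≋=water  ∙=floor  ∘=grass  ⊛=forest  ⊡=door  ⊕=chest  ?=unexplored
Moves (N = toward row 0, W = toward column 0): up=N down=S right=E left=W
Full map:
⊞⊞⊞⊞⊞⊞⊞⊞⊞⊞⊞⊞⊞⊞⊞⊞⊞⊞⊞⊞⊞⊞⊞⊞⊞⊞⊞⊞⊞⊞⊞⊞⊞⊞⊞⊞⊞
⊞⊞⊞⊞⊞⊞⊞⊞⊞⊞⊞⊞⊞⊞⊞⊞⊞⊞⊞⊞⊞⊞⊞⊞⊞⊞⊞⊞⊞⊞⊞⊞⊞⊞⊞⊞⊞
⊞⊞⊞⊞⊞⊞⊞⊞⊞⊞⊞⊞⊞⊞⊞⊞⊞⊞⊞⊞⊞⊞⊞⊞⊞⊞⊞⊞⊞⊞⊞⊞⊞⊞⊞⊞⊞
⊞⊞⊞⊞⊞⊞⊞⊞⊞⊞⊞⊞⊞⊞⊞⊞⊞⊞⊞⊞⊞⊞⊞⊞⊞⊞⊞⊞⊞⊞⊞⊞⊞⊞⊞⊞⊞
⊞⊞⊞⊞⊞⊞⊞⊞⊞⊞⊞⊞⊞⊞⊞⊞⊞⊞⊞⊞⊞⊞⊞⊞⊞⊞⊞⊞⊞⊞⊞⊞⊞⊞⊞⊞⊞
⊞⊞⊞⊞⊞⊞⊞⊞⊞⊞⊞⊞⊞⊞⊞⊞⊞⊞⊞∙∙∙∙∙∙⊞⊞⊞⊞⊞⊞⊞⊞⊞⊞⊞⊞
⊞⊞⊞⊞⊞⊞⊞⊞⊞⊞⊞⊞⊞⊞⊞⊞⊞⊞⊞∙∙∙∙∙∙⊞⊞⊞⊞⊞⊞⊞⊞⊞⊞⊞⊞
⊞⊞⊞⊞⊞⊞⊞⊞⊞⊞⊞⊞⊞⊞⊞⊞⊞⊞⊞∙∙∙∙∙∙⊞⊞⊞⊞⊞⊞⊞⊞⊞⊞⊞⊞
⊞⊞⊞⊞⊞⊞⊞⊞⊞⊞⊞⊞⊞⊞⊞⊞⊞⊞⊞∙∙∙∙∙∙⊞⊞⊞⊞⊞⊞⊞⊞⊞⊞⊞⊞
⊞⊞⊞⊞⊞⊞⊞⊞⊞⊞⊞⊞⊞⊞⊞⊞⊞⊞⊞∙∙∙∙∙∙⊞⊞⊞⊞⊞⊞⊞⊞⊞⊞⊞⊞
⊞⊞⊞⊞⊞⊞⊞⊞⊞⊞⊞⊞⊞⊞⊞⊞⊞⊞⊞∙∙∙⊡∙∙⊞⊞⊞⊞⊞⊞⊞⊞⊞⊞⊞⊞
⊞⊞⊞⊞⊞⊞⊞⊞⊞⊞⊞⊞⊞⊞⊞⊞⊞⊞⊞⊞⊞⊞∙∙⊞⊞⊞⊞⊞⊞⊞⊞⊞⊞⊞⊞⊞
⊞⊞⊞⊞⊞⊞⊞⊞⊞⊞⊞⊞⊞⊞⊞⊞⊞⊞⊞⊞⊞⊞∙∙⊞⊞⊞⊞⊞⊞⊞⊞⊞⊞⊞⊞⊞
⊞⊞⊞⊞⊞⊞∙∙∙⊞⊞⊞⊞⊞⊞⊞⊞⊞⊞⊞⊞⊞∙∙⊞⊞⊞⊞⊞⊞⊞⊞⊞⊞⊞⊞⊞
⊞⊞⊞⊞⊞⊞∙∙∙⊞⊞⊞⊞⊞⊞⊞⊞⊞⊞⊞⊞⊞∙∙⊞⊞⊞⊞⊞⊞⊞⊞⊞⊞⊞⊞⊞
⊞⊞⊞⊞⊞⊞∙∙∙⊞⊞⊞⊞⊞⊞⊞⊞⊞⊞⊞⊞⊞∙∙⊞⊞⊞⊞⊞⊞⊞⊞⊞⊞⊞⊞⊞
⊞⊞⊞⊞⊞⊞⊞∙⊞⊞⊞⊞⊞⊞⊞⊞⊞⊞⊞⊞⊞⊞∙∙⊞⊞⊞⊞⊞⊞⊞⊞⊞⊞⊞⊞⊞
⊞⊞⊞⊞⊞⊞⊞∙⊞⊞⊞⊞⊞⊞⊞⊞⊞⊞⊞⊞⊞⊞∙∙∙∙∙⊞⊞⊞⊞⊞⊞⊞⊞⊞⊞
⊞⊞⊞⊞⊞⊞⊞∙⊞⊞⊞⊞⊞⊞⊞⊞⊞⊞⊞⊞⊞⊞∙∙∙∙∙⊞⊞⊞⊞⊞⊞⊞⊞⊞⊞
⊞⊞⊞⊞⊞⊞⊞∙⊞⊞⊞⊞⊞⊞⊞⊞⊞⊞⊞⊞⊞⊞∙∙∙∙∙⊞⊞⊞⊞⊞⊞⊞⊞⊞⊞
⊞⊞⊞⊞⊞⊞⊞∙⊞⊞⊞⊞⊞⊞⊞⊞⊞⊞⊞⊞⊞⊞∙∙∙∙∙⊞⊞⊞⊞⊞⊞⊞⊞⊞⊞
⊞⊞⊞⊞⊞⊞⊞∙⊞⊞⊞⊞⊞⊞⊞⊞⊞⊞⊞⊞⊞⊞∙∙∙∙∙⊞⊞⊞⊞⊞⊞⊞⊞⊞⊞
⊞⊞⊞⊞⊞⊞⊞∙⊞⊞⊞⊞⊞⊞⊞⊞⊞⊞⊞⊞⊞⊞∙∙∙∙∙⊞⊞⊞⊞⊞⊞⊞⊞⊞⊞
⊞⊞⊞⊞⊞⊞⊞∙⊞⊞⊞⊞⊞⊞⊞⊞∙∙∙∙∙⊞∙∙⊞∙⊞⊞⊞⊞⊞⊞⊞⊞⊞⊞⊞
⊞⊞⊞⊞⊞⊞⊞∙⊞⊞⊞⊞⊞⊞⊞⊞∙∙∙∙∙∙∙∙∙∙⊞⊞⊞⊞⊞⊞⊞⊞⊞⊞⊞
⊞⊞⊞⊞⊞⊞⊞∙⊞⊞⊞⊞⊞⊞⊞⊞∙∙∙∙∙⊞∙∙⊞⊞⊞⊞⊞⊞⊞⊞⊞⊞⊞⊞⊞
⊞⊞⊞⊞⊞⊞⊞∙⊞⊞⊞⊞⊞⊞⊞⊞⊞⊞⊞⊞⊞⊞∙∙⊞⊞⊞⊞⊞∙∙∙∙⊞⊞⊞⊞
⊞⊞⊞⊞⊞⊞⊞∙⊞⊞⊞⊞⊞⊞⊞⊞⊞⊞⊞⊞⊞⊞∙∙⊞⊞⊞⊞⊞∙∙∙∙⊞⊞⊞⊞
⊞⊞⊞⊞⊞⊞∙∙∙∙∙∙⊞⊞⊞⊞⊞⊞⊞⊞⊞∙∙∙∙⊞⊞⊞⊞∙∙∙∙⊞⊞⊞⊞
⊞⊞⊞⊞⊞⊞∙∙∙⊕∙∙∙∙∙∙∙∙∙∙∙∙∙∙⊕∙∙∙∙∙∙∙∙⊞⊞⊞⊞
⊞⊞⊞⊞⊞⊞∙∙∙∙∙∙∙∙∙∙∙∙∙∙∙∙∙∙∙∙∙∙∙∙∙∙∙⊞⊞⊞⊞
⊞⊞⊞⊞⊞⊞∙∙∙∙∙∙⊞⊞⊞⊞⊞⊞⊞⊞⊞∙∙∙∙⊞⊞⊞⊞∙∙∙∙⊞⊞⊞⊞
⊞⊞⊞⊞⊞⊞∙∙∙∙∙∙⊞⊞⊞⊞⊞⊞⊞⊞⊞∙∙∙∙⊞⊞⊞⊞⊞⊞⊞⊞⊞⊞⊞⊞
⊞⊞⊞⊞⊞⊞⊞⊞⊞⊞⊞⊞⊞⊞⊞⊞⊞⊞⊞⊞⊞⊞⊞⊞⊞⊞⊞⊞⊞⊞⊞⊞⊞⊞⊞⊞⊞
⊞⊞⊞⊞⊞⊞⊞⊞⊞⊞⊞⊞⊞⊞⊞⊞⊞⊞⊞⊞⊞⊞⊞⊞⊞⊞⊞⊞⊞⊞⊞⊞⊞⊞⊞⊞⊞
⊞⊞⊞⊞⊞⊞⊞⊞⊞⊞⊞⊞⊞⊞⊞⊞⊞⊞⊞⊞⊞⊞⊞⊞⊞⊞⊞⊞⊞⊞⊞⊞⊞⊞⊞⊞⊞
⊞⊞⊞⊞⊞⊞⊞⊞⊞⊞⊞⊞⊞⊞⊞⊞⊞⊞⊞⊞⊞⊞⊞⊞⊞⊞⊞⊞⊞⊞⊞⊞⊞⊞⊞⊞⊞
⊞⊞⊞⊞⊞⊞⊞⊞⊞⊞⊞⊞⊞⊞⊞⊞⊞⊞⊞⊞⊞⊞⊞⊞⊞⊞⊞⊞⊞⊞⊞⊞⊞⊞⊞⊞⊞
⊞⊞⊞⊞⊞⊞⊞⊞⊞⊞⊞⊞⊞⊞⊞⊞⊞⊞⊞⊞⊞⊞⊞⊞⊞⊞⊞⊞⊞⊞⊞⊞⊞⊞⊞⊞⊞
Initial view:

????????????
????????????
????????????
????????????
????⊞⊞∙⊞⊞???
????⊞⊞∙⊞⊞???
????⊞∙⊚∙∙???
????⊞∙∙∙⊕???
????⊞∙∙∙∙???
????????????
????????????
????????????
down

????????????
????????????
????????????
????⊞⊞∙⊞⊞???
????⊞⊞∙⊞⊞???
????⊞∙∙∙∙???
????⊞∙⊚∙⊕???
????⊞∙∙∙∙???
????⊞∙∙∙∙???
????????????
????????????
????????????

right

????????????
????????????
????????????
???⊞⊞∙⊞⊞????
???⊞⊞∙⊞⊞⊞???
???⊞∙∙∙∙∙???
???⊞∙∙⊚⊕∙???
???⊞∙∙∙∙∙???
???⊞∙∙∙∙∙???
????????????
????????????
????????????

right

????????????
????????????
????????????
??⊞⊞∙⊞⊞?????
??⊞⊞∙⊞⊞⊞⊞???
??⊞∙∙∙∙∙∙???
??⊞∙∙∙⊚∙∙???
??⊞∙∙∙∙∙∙???
??⊞∙∙∙∙∙∙???
????????????
????????????
????????????

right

????????????
????????????
????????????
?⊞⊞∙⊞⊞??????
?⊞⊞∙⊞⊞⊞⊞⊞???
?⊞∙∙∙∙∙∙⊞???
?⊞∙∙∙⊕⊚∙∙???
?⊞∙∙∙∙∙∙∙???
?⊞∙∙∙∙∙∙⊞???
????????????
????????????
????????????

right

????????????
????????????
????????????
⊞⊞∙⊞⊞???????
⊞⊞∙⊞⊞⊞⊞⊞⊞???
⊞∙∙∙∙∙∙⊞⊞???
⊞∙∙∙⊕∙⊚∙∙???
⊞∙∙∙∙∙∙∙∙???
⊞∙∙∙∙∙∙⊞⊞???
????????????
????????????
????????????

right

????????????
????????????
????????????
⊞∙⊞⊞????????
⊞∙⊞⊞⊞⊞⊞⊞⊞???
∙∙∙∙∙∙⊞⊞⊞???
∙∙∙⊕∙∙⊚∙∙???
∙∙∙∙∙∙∙∙∙???
∙∙∙∙∙∙⊞⊞⊞???
????????????
????????????
????????????

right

????????????
????????????
????????????
∙⊞⊞?????????
∙⊞⊞⊞⊞⊞⊞⊞⊞???
∙∙∙∙∙⊞⊞⊞⊞???
∙∙⊕∙∙∙⊚∙∙???
∙∙∙∙∙∙∙∙∙???
∙∙∙∙∙⊞⊞⊞⊞???
????????????
????????????
????????????

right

????????????
????????????
????????????
⊞⊞??????????
⊞⊞⊞⊞⊞⊞⊞⊞⊞???
∙∙∙∙⊞⊞⊞⊞⊞???
∙⊕∙∙∙∙⊚∙∙???
∙∙∙∙∙∙∙∙∙???
∙∙∙∙⊞⊞⊞⊞⊞???
????????????
????????????
????????????

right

????????????
????????????
????????????
⊞???????????
⊞⊞⊞⊞⊞⊞⊞⊞⊞???
∙∙∙⊞⊞⊞⊞⊞⊞???
⊕∙∙∙∙∙⊚∙∙???
∙∙∙∙∙∙∙∙∙???
∙∙∙⊞⊞⊞⊞⊞⊞???
????????????
????????????
????????????

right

????????????
????????????
????????????
????????????
⊞⊞⊞⊞⊞⊞⊞⊞⊞???
∙∙⊞⊞⊞⊞⊞⊞⊞???
∙∙∙∙∙∙⊚∙∙???
∙∙∙∙∙∙∙∙∙???
∙∙⊞⊞⊞⊞⊞⊞⊞???
????????????
????????????
????????????

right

????????????
????????????
????????????
????????????
⊞⊞⊞⊞⊞⊞⊞⊞⊞???
∙⊞⊞⊞⊞⊞⊞⊞⊞???
∙∙∙∙∙∙⊚∙∙???
∙∙∙∙∙∙∙∙∙???
∙⊞⊞⊞⊞⊞⊞⊞⊞???
????????????
????????????
????????????

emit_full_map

⊞⊞∙⊞⊞??????????
⊞⊞∙⊞⊞⊞⊞⊞⊞⊞⊞⊞⊞⊞⊞
⊞∙∙∙∙∙∙⊞⊞⊞⊞⊞⊞⊞⊞
⊞∙∙∙⊕∙∙∙∙∙∙∙⊚∙∙
⊞∙∙∙∙∙∙∙∙∙∙∙∙∙∙
⊞∙∙∙∙∙∙⊞⊞⊞⊞⊞⊞⊞⊞

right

????????????
????????????
????????????
????????????
⊞⊞⊞⊞⊞⊞⊞⊞⊞???
⊞⊞⊞⊞⊞⊞⊞⊞⊞???
∙∙∙∙∙∙⊚∙∙???
∙∙∙∙∙∙∙∙∙???
⊞⊞⊞⊞⊞⊞⊞⊞⊞???
????????????
????????????
????????????

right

????????????
????????????
????????????
????????????
⊞⊞⊞⊞⊞⊞⊞⊞⊞???
⊞⊞⊞⊞⊞⊞⊞⊞∙???
∙∙∙∙∙∙⊚∙∙???
∙∙∙∙∙∙∙∙∙???
⊞⊞⊞⊞⊞⊞⊞⊞∙???
????????????
????????????
????????????

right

????????????
????????????
????????????
????????????
⊞⊞⊞⊞⊞⊞⊞⊞∙???
⊞⊞⊞⊞⊞⊞⊞∙∙???
∙∙∙∙∙∙⊚∙∙???
∙∙∙∙∙∙∙∙∙???
⊞⊞⊞⊞⊞⊞⊞∙∙???
????????????
????????????
????????????

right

????????????
????????????
????????????
????????????
⊞⊞⊞⊞⊞⊞⊞∙∙???
⊞⊞⊞⊞⊞⊞∙∙∙???
∙∙∙∙∙∙⊚∙∙???
∙∙∙∙∙∙∙∙∙???
⊞⊞⊞⊞⊞⊞∙∙∙???
????????????
????????????
????????????

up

????????????
????????????
????????????
????????????
????⊞⊞⊞∙∙???
⊞⊞⊞⊞⊞⊞⊞∙∙???
⊞⊞⊞⊞⊞⊞⊚∙∙???
∙∙∙∙∙∙∙∙∙???
∙∙∙∙∙∙∙∙∙???
⊞⊞⊞⊞⊞⊞∙∙∙???
????????????
????????????

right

????????????
????????????
????????????
????????????
???⊞⊞⊞∙∙⊞???
⊞⊞⊞⊞⊞⊞∙∙⊞???
⊞⊞⊞⊞⊞∙⊚∙∙???
∙∙∙∙∙∙∙∙⊕???
∙∙∙∙∙∙∙∙∙???
⊞⊞⊞⊞⊞∙∙∙????
????????????
????????????

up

????????????
????????????
????????????
????????????
????∙⊞∙∙⊞???
???⊞⊞⊞∙∙⊞???
⊞⊞⊞⊞⊞⊞⊚∙⊞???
⊞⊞⊞⊞⊞∙∙∙∙???
∙∙∙∙∙∙∙∙⊕???
∙∙∙∙∙∙∙∙∙???
⊞⊞⊞⊞⊞∙∙∙????
????????????

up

????????????
????????????
????????????
????????????
????∙∙∙∙∙???
????∙⊞∙∙⊞???
???⊞⊞⊞⊚∙⊞???
⊞⊞⊞⊞⊞⊞∙∙⊞???
⊞⊞⊞⊞⊞∙∙∙∙???
∙∙∙∙∙∙∙∙⊕???
∙∙∙∙∙∙∙∙∙???
⊞⊞⊞⊞⊞∙∙∙????

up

????????????
????????????
????????????
????????????
????∙⊞∙∙⊞???
????∙∙∙∙∙???
????∙⊞⊚∙⊞???
???⊞⊞⊞∙∙⊞???
⊞⊞⊞⊞⊞⊞∙∙⊞???
⊞⊞⊞⊞⊞∙∙∙∙???
∙∙∙∙∙∙∙∙⊕???
∙∙∙∙∙∙∙∙∙???

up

????????????
????????????
????????????
????????????
????⊞⊞∙∙∙???
????∙⊞∙∙⊞???
????∙∙⊚∙∙???
????∙⊞∙∙⊞???
???⊞⊞⊞∙∙⊞???
⊞⊞⊞⊞⊞⊞∙∙⊞???
⊞⊞⊞⊞⊞∙∙∙∙???
∙∙∙∙∙∙∙∙⊕???

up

????????????
????????????
????????????
????????????
????⊞⊞∙∙∙???
????⊞⊞∙∙∙???
????∙⊞⊚∙⊞???
????∙∙∙∙∙???
????∙⊞∙∙⊞???
???⊞⊞⊞∙∙⊞???
⊞⊞⊞⊞⊞⊞∙∙⊞???
⊞⊞⊞⊞⊞∙∙∙∙???

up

????????????
????????????
????????????
????????????
????⊞⊞∙∙∙???
????⊞⊞∙∙∙???
????⊞⊞⊚∙∙???
????∙⊞∙∙⊞???
????∙∙∙∙∙???
????∙⊞∙∙⊞???
???⊞⊞⊞∙∙⊞???
⊞⊞⊞⊞⊞⊞∙∙⊞???

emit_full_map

???????????????⊞⊞∙∙∙
???????????????⊞⊞∙∙∙
???????????????⊞⊞⊚∙∙
???????????????∙⊞∙∙⊞
???????????????∙∙∙∙∙
???????????????∙⊞∙∙⊞
⊞⊞∙⊞⊞?????????⊞⊞⊞∙∙⊞
⊞⊞∙⊞⊞⊞⊞⊞⊞⊞⊞⊞⊞⊞⊞⊞⊞∙∙⊞
⊞∙∙∙∙∙∙⊞⊞⊞⊞⊞⊞⊞⊞⊞∙∙∙∙
⊞∙∙∙⊕∙∙∙∙∙∙∙∙∙∙∙∙∙∙⊕
⊞∙∙∙∙∙∙∙∙∙∙∙∙∙∙∙∙∙∙∙
⊞∙∙∙∙∙∙⊞⊞⊞⊞⊞⊞⊞⊞⊞∙∙∙?


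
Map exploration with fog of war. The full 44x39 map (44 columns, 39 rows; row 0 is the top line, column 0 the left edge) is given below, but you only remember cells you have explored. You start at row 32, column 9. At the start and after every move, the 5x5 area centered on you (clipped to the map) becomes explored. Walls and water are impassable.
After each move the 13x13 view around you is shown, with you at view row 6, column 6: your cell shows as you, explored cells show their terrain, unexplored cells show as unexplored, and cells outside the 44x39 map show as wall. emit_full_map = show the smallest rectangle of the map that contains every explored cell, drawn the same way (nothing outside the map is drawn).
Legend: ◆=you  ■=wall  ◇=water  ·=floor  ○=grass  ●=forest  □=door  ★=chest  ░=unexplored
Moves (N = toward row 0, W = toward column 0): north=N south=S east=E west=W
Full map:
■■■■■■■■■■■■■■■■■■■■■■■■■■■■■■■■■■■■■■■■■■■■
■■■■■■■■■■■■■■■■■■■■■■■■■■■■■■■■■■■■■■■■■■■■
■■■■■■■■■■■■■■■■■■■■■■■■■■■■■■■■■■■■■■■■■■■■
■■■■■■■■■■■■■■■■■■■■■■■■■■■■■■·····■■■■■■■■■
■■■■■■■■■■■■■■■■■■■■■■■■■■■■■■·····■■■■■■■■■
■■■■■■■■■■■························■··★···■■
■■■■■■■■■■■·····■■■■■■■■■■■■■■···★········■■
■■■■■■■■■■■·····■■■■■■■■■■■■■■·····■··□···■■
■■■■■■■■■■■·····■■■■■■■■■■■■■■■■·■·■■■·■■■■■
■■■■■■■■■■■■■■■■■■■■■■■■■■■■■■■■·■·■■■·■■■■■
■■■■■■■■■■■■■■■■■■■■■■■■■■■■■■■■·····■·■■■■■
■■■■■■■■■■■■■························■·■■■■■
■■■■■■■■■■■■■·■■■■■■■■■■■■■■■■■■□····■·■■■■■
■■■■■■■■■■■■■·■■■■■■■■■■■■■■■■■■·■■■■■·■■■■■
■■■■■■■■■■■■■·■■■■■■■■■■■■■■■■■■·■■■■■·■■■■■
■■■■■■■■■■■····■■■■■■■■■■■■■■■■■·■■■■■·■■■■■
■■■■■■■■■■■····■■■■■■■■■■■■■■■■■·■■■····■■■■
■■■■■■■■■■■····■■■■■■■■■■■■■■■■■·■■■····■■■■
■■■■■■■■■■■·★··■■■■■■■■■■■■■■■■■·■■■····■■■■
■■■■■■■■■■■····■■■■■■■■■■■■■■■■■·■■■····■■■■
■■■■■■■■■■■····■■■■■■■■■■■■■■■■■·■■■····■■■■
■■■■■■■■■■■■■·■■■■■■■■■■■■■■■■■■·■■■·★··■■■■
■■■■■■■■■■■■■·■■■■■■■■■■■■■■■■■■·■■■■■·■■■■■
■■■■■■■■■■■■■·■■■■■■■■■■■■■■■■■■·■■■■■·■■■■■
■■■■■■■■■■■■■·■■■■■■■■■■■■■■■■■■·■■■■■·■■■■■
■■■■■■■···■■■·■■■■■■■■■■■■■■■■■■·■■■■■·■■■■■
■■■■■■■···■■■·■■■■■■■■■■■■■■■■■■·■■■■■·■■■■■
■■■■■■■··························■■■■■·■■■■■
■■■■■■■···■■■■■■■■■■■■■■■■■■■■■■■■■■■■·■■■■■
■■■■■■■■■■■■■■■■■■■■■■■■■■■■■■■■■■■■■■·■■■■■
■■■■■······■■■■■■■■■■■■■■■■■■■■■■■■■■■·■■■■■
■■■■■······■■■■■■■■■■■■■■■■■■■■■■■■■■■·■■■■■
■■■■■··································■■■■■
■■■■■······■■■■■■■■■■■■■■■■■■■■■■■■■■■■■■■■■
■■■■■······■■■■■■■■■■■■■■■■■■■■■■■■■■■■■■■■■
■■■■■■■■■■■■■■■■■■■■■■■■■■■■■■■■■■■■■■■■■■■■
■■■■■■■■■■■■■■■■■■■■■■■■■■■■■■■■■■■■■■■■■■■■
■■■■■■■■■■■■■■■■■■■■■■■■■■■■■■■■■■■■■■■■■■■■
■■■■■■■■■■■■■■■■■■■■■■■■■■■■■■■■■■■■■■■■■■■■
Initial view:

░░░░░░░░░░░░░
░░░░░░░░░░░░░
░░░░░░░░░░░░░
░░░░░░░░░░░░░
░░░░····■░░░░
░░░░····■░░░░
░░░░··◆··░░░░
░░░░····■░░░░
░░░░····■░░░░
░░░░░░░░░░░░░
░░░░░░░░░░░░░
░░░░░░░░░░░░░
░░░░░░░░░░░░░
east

░░░░░░░░░░░░░
░░░░░░░░░░░░░
░░░░░░░░░░░░░
░░░░░░░░░░░░░
░░░····■■░░░░
░░░····■■░░░░
░░░···◆··░░░░
░░░····■■░░░░
░░░····■■░░░░
░░░░░░░░░░░░░
░░░░░░░░░░░░░
░░░░░░░░░░░░░
░░░░░░░░░░░░░

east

░░░░░░░░░░░░░
░░░░░░░░░░░░░
░░░░░░░░░░░░░
░░░░░░░░░░░░░
░░····■■■░░░░
░░····■■■░░░░
░░····◆··░░░░
░░····■■■░░░░
░░····■■■░░░░
░░░░░░░░░░░░░
░░░░░░░░░░░░░
░░░░░░░░░░░░░
░░░░░░░░░░░░░

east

░░░░░░░░░░░░░
░░░░░░░░░░░░░
░░░░░░░░░░░░░
░░░░░░░░░░░░░
░····■■■■░░░░
░····■■■■░░░░
░·····◆··░░░░
░····■■■■░░░░
░····■■■■░░░░
░░░░░░░░░░░░░
░░░░░░░░░░░░░
░░░░░░░░░░░░░
░░░░░░░░░░░░░

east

░░░░░░░░░░░░░
░░░░░░░░░░░░░
░░░░░░░░░░░░░
░░░░░░░░░░░░░
····■■■■■░░░░
····■■■■■░░░░
······◆··░░░░
····■■■■■░░░░
····■■■■■░░░░
░░░░░░░░░░░░░
░░░░░░░░░░░░░
░░░░░░░░░░░░░
░░░░░░░░░░░░░

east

░░░░░░░░░░░░░
░░░░░░░░░░░░░
░░░░░░░░░░░░░
░░░░░░░░░░░░░
···■■■■■■░░░░
···■■■■■■░░░░
······◆··░░░░
···■■■■■■░░░░
···■■■■■■░░░░
░░░░░░░░░░░░░
░░░░░░░░░░░░░
░░░░░░░░░░░░░
░░░░░░░░░░░░░

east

░░░░░░░░░░░░░
░░░░░░░░░░░░░
░░░░░░░░░░░░░
░░░░░░░░░░░░░
··■■■■■■■░░░░
··■■■■■■■░░░░
······◆··░░░░
··■■■■■■■░░░░
··■■■■■■■░░░░
░░░░░░░░░░░░░
░░░░░░░░░░░░░
░░░░░░░░░░░░░
░░░░░░░░░░░░░

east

░░░░░░░░░░░░░
░░░░░░░░░░░░░
░░░░░░░░░░░░░
░░░░░░░░░░░░░
·■■■■■■■■░░░░
·■■■■■■■■░░░░
······◆··░░░░
·■■■■■■■■░░░░
·■■■■■■■■░░░░
░░░░░░░░░░░░░
░░░░░░░░░░░░░
░░░░░░░░░░░░░
░░░░░░░░░░░░░

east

░░░░░░░░░░░░░
░░░░░░░░░░░░░
░░░░░░░░░░░░░
░░░░░░░░░░░░░
■■■■■■■■■░░░░
■■■■■■■■■░░░░
······◆··░░░░
■■■■■■■■■░░░░
■■■■■■■■■░░░░
░░░░░░░░░░░░░
░░░░░░░░░░░░░
░░░░░░░░░░░░░
░░░░░░░░░░░░░

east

░░░░░░░░░░░░░
░░░░░░░░░░░░░
░░░░░░░░░░░░░
░░░░░░░░░░░░░
■■■■■■■■■░░░░
■■■■■■■■■░░░░
······◆··░░░░
■■■■■■■■■░░░░
■■■■■■■■■░░░░
░░░░░░░░░░░░░
░░░░░░░░░░░░░
░░░░░░░░░░░░░
░░░░░░░░░░░░░
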